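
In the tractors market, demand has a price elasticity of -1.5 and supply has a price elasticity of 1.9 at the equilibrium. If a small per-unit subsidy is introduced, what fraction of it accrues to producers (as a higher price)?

For a small subsidy around the equilibrium, the benefit split depends on the relative slopes, which at a point are proportional to the elasticities.
Buyer share = εs/(εs + |εd|) = 1.9/(1.9 + 1.5) = 19/34; seller share = |εd|/(εs + |εd|) = 15/34.
So producers capture 15/34 of the subsidy.

Producer share = 15/34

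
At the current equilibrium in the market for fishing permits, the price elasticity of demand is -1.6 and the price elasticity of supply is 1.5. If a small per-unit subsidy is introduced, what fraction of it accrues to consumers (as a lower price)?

For a small subsidy around the equilibrium, the benefit split depends on the relative slopes, which at a point are proportional to the elasticities.
Buyer share = εs/(εs + |εd|) = 1.5/(1.5 + 1.6) = 15/31; seller share = |εd|/(εs + |εd|) = 16/31.

Consumer share = 15/31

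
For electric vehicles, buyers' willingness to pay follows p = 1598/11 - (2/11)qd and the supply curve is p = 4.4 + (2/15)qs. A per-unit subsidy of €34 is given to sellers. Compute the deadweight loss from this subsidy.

Deadweight loss = 47685/26

Pre-subsidy: 1598/11 - (2/11)q = 4.4 + (2/15)q gives q* = 447 and p* = 64.
With the subsidy, sellers receive ps = pb + 34 for each unit, where pb is the price buyers pay.
On the curves, pb = 1598/11 - (2/11)q and ps = 4.4 + (2/15)q; the wedge ps − pb = 34 gives 4.4 + (2/15)q − (1598/11 - (2/11)q) = 34, so q' = 14427/26.
Then pb = 1598/11 − (2/11)·(14427/26) = 577/13 and ps = 4.4 + (2/15)·(14427/26) = 1019/13.
The subsidy expands output by 14427/26 − 447 = 2805/26 past the efficient level; on those units the gap between marginal cost and willingness to pay runs from 0 up to 34.
DWL = ½ × 34 × 2805/26 = 47685/26.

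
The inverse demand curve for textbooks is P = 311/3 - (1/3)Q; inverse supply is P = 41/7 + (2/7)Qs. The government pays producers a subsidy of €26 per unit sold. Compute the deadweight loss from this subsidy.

Deadweight loss = €546

Pre-subsidy: 311/3 - (1/3)Q = 41/7 + (2/7)Q gives Q* = 158 and P* = 51.
With the subsidy, sellers receive Ps = Pb + 26 for each unit, where Pb is the price buyers pay.
On the curves, Pb = 311/3 - (1/3)Q and Ps = 41/7 + (2/7)Q; the wedge Ps − Pb = 26 gives 41/7 + (2/7)Q − (311/3 - (1/3)Q) = 26, so Q' = 200.
Then Pb = 311/3 − (1/3)·200 = 37 and Ps = 41/7 + (2/7)·200 = 63.
The subsidy expands output by 200 − 158 = 42 past the efficient level; on those units the gap between marginal cost and willingness to pay runs from 0 up to 26.
DWL = ½ × 26 × 42 = 546.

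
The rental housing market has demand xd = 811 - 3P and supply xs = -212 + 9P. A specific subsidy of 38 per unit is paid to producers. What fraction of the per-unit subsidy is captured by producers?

Producer share = 0.25

Pre-subsidy: 811 - 3P = -212 + 9P gives P* = 85.25, x* = 555.25.
With the subsidy, sellers receive Ps = Pb + 38 for each unit, where Pb is the price buyers pay.
Supply in terms of Pb becomes xs = -212 + 9(Pb + 38) = 130 + 9Pb. Setting this equal to demand: 811 - 3Pb = 130 + 9Pb, so Pb = 56.75.
Sellers receive Ps = 56.75 + 38 = 94.75; x' = 811 − 3·56.75 = 640.75.
Buyers' price falls by P* − Pb = 85.25 − 56.75 = 28.5; sellers' price rises by Ps − P* = 94.75 − 85.25 = 9.5.
So producers capture 9.5/38 = 0.25 of each unit of subsidy.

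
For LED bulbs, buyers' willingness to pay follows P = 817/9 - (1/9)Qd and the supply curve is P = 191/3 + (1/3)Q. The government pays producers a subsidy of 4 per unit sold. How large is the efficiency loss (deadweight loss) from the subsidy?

Deadweight loss = 18

Pre-subsidy: 817/9 - (1/9)Q = 191/3 + (1/3)Q gives Q* = 61 and P* = 84.
With the subsidy, sellers receive Ps = Pb + 4 for each unit, where Pb is the price buyers pay.
On the curves, Pb = 817/9 - (1/9)Q and Ps = 191/3 + (1/3)Q; the wedge Ps − Pb = 4 gives 191/3 + (1/3)Q − (817/9 - (1/9)Q) = 4, so Q' = 70.
Then Pb = 817/9 − (1/9)·70 = 83 and Ps = 191/3 + (1/3)·70 = 87.
The subsidy expands output by 70 − 61 = 9 past the efficient level; on those units the gap between marginal cost and willingness to pay runs from 0 up to 4.
DWL = ½ × 4 × 9 = 18.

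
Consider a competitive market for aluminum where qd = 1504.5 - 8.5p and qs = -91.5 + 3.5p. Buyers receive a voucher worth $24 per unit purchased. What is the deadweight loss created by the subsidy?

Pre-subsidy: 1504.5 - 8.5p = -91.5 + 3.5p gives p* = 133, q* = 374.
With the rebate, buyers effectively pay pb = ps − 24, where ps is the price sellers receive.
Demand in terms of ps becomes qd = 1504.5 − 8.5(ps − 24) = 1708.5 - 8.5ps. Setting this equal to supply: 1708.5 - 8.5ps = -91.5 + 3.5ps, so ps = 150.
Buyers pay pb = 150 − 24 = 126; q' = -91.5 + 3.5·150 = 433.5.
The subsidy expands output by 433.5 − 374 = 59.5 past the efficient level; on those units the gap between marginal cost and willingness to pay runs from 0 up to 24.
DWL = ½ × 24 × 59.5 = 714.

Deadweight loss = $714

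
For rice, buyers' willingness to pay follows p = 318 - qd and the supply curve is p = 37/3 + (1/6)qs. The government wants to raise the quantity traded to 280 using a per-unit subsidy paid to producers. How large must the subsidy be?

Required subsidy s = 21 per unit

At q = 280, from the demand curve buyers pay pb = 318 − 1·280 = 38; from the supply curve sellers need ps = 37/3 + (1/6)·280 = 59.
The subsidy must fill the gap: s = ps − pb = 59 − 38 = 21.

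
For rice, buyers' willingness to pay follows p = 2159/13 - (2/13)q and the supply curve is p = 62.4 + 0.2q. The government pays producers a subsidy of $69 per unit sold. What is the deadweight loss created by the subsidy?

Deadweight loss = $6727.5

Pre-subsidy: 2159/13 - (2/13)q = 62.4 + 0.2q gives q* = 293 and p* = 121.
With the subsidy, sellers receive ps = pb + 69 for each unit, where pb is the price buyers pay.
On the curves, pb = 2159/13 - (2/13)q and ps = 62.4 + 0.2q; the wedge ps − pb = 69 gives 62.4 + 0.2q − (2159/13 - (2/13)q) = 69, so q' = 488.
Then pb = 2159/13 − (2/13)·488 = 91 and ps = 62.4 + 0.2·488 = 160.
The subsidy expands output by 488 − 293 = 195 past the efficient level; on those units the gap between marginal cost and willingness to pay runs from 0 up to 69.
DWL = ½ × 69 × 195 = 6727.5.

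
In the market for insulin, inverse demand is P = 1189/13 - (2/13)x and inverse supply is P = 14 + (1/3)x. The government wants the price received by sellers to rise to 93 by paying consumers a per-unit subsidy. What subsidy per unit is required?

At a seller price of 93, quantity supplied is -42 + 3·93 = 237.
Buyers absorb 237 only when they pay Pb = 1189/13 − (2/13)·237 = 55.
s = Ps − Pb = 93 − 55 = 38.

Required subsidy s = 38 per unit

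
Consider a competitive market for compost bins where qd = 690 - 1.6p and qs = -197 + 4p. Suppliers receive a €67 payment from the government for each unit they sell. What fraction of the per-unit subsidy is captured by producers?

Pre-subsidy: 690 - 1.6p = -197 + 4p gives p* = 4435/28, q* = 3056/7.
With the subsidy, sellers receive ps = pb + 67 for each unit, where pb is the price buyers pay.
Supply in terms of pb becomes qs = -197 + 4(pb + 67) = 71 + 4pb. Setting this equal to demand: 690 - 1.6pb = 71 + 4pb, so pb = 3095/28.
Sellers receive ps = 3095/28 + 67 = 4971/28; q' = 690 − 1.6·(3095/28) = 3592/7.
Buyers' price falls by p* − pb = 4435/28 − 3095/28 = 335/7; sellers' price rises by ps − p* = 4971/28 − 4435/28 = 134/7.
So producers capture (134/7)/67 = 2/7 of each unit of subsidy.

Producer share = 2/7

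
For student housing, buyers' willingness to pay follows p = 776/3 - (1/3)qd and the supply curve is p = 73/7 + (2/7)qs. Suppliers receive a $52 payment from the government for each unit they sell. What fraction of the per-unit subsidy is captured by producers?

Pre-subsidy: 776/3 - (1/3)q = 73/7 + (2/7)q gives q* = 401 and p* = 125.
With the subsidy, sellers receive ps = pb + 52 for each unit, where pb is the price buyers pay.
On the curves, pb = 776/3 - (1/3)q and ps = 73/7 + (2/7)q; the wedge ps − pb = 52 gives 73/7 + (2/7)q − (776/3 - (1/3)q) = 52, so q' = 485.
Then pb = 776/3 − (1/3)·485 = 97 and ps = 73/7 + (2/7)·485 = 149.
Buyers' price falls by p* − pb = 125 − 97 = 28; sellers' price rises by ps − p* = 149 − 125 = 24.
So producers capture 24/52 = 6/13 of each unit of subsidy.

Producer share = 6/13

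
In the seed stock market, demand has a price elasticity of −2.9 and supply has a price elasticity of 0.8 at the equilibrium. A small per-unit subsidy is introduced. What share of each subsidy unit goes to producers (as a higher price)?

Producer share = 29/37

For a small subsidy around the equilibrium, the benefit split depends on the relative slopes, which at a point are proportional to the elasticities.
Buyer share = εs/(εs + |εd|) = 0.8/(0.8 + 2.9) = 8/37; seller share = |εd|/(εs + |εd|) = 29/37.
So producers capture 29/37 of the subsidy.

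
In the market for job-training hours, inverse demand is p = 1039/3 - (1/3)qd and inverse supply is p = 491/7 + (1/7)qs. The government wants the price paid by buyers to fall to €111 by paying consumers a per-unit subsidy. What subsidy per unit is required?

At a buyer price of 111, quantity demanded is 1039 − 3·111 = 706.
Sellers supply 706 only when they receive ps = 491/7 + (1/7)·706 = 171.
s = ps − pb = 171 − 111 = 60.

Required subsidy s = €60 per unit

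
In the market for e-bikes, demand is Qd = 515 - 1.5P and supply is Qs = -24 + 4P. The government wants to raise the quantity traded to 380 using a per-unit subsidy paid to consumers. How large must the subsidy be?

At Q = 380, invert demand for the buyer price: Pb = (515 − 380)/1.5 = 90; invert supply for the seller price: Ps = (380 − (-24))/4 = 101.
The subsidy must fill the gap: s = Ps − Pb = 101 − 90 = 11.

Required subsidy s = 11 per unit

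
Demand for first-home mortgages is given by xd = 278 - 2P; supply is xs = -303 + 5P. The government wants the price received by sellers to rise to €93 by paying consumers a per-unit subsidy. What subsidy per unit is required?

Required subsidy s = €35 per unit

At a seller price of 93, quantity supplied is -303 + 5·93 = 162.
Buyers absorb 162 only when they pay Pb with 278 − 2·Pb = 162, i.e. Pb = 58.
s = Ps − Pb = 93 − 58 = 35.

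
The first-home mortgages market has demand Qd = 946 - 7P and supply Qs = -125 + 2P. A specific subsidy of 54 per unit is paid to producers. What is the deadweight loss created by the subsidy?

Pre-subsidy: 946 - 7P = -125 + 2P gives P* = 119, Q* = 113.
With the subsidy, sellers receive Ps = Pb + 54 for each unit, where Pb is the price buyers pay.
Supply in terms of Pb becomes Qs = -125 + 2(Pb + 54) = -17 + 2Pb. Setting this equal to demand: 946 - 7Pb = -17 + 2Pb, so Pb = 107.
Sellers receive Ps = 107 + 54 = 161; Q' = 946 − 7·107 = 197.
The subsidy expands output by 197 − 113 = 84 past the efficient level; on those units the gap between marginal cost and willingness to pay runs from 0 up to 54.
DWL = ½ × 54 × 84 = 2268.

Deadweight loss = 2268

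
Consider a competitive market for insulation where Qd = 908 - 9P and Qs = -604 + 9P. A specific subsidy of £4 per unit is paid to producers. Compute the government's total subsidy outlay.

Pre-subsidy: 908 - 9P = -604 + 9P gives P* = 84, Q* = 152.
With the subsidy, sellers receive Ps = Pb + 4 for each unit, where Pb is the price buyers pay.
Supply in terms of Pb becomes Qs = -604 + 9(Pb + 4) = -568 + 9Pb. Setting this equal to demand: 908 - 9Pb = -568 + 9Pb, so Pb = 82.
Sellers receive Ps = 82 + 4 = 86; Q' = 908 − 9·82 = 170.
Government outlay = subsidy × quantity = 4 × 170 = 680.

Government cost = £680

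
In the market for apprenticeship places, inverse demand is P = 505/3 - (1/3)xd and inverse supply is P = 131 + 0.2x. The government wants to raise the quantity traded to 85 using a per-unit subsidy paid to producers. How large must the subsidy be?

At x = 85, from the demand curve buyers pay Pb = 505/3 − (1/3)·85 = 140; from the supply curve sellers need Ps = 131 + 0.2·85 = 148.
The subsidy must fill the gap: s = Ps − Pb = 148 − 140 = 8.

Required subsidy s = 8 per unit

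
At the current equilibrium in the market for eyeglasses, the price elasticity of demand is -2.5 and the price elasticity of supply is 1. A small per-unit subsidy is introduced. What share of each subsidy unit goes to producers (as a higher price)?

For a small subsidy around the equilibrium, the benefit split depends on the relative slopes, which at a point are proportional to the elasticities.
Buyer share = εs/(εs + |εd|) = 1/(1 + 2.5) = 2/7; seller share = |εd|/(εs + |εd|) = 5/7.
So producers capture 5/7 of the subsidy.

Producer share = 5/7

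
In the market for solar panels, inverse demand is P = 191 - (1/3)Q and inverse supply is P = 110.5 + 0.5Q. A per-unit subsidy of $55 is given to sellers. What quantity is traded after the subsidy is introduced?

Q' = 162.6

Pre-subsidy: 191 - (1/3)Q = 110.5 + 0.5Q gives Q* = 96.6 and P* = 158.8.
With the subsidy, sellers receive Ps = Pb + 55 for each unit, where Pb is the price buyers pay.
On the curves, Pb = 191 - (1/3)Q and Ps = 110.5 + 0.5Q; the wedge Ps − Pb = 55 gives 110.5 + 0.5Q − (191 - (1/3)Q) = 55, so Q' = 162.6.
Then Pb = 191 − (1/3)·162.6 = 136.8 and Ps = 110.5 + 0.5·162.6 = 191.8.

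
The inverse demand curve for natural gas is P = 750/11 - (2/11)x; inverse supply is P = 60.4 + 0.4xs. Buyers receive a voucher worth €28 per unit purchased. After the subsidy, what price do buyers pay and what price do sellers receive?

Pre-subsidy: 750/11 - (2/11)x = 60.4 + 0.4x gives x* = 13.375 and P* = 65.75.
With the rebate, buyers effectively pay Pb = Ps − 28, where Ps is the price sellers receive.
On the curves, Pb = 750/11 - (2/11)x and Ps = 60.4 + 0.4x; the wedge Ps − Pb = 28 gives 60.4 + 0.4x − (750/11 - (2/11)x) = 28, so x' = 61.5.
Then Pb = 750/11 − (2/11)·61.5 = 57 and Ps = 60.4 + 0.4·61.5 = 85.

Buyers pay €57; sellers receive €85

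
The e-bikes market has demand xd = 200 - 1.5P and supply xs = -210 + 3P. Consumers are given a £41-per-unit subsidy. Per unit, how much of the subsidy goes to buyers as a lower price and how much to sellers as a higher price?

Buyers gain 82/3 per unit; sellers gain 41/3 per unit

Pre-subsidy: 200 - 1.5P = -210 + 3P gives P* = 820/9, x* = 190/3.
With the rebate, buyers effectively pay Pb = Ps − 41, where Ps is the price sellers receive.
Demand in terms of Ps becomes xd = 200 − 1.5(Ps − 41) = 261.5 - 1.5Ps. Setting this equal to supply: 261.5 - 1.5Ps = -210 + 3Ps, so Ps = 943/9.
Buyers pay Pb = 943/9 − 41 = 574/9; x' = -210 + 3·(943/9) = 313/3.
Buyers' price falls by P* − Pb = 820/9 − 574/9 = 82/3; sellers' price rises by Ps − P* = 943/9 − 820/9 = 41/3.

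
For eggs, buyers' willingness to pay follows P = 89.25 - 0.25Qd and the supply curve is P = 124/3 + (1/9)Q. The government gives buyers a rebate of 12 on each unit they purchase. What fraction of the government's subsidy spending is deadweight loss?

Pre-subsidy: 89.25 - 0.25Q = 124/3 + (1/9)Q gives Q* = 1725/13 and P* = 729/13.
With the rebate, buyers effectively pay Pb = Ps − 12, where Ps is the price sellers receive.
On the curves, Pb = 89.25 - 0.25Q and Ps = 124/3 + (1/9)Q; the wedge Ps − Pb = 12 gives 124/3 + (1/9)Q − (89.25 - 0.25Q) = 12, so Q' = 2157/13.
Then Pb = 89.25 − 0.25·(2157/13) = 621/13 and Ps = 124/3 + (1/9)·(2157/13) = 777/13.
ΔCS = ½(1725/13 + 2157/13)(729/13 − 621/13) = 209628/169; ΔPS = ½(1725/13 + 2157/13)(777/13 − 729/13) = 93168/169.
Government spending = 12 × 2157/13 = 25884/13.
DWL = ½ × 12 × (2157/13 − 1725/13) = 2592/13; fraction = (2592/13) / (25884/13) = 72/719.

DWL / government spending = 72/719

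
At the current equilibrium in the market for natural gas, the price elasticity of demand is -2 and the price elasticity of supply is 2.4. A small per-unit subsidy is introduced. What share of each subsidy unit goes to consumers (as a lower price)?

For a small subsidy around the equilibrium, the benefit split depends on the relative slopes, which at a point are proportional to the elasticities.
Buyer share = εs/(εs + |εd|) = 2.4/(2.4 + 2) = 6/11; seller share = |εd|/(εs + |εd|) = 5/11.

Consumer share = 6/11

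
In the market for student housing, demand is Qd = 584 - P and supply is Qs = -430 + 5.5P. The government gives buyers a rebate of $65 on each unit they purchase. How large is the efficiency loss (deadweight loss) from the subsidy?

Pre-subsidy: 584 - P = -430 + 5.5P gives P* = 156, Q* = 428.
With the rebate, buyers effectively pay Pb = Ps − 65, where Ps is the price sellers receive.
Demand in terms of Ps becomes Qd = 584 − 1(Ps − 65) = 649 - Ps. Setting this equal to supply: 649 - Ps = -430 + 5.5Ps, so Ps = 166.
Buyers pay Pb = 166 − 65 = 101; Q' = -430 + 5.5·166 = 483.
The subsidy expands output by 483 − 428 = 55 past the efficient level; on those units the gap between marginal cost and willingness to pay runs from 0 up to 65.
DWL = ½ × 65 × 55 = 1787.5.

Deadweight loss = $1787.5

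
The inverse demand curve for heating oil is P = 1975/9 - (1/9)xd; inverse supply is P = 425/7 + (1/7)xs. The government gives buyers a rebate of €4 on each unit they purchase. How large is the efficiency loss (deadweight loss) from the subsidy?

Pre-subsidy: 1975/9 - (1/9)x = 425/7 + (1/7)x gives x* = 625 and P* = 150.
With the rebate, buyers effectively pay Pb = Ps − 4, where Ps is the price sellers receive.
On the curves, Pb = 1975/9 - (1/9)x and Ps = 425/7 + (1/7)x; the wedge Ps − Pb = 4 gives 425/7 + (1/7)x − (1975/9 - (1/9)x) = 4, so x' = 640.75.
Then Pb = 1975/9 − (1/9)·640.75 = 148.25 and Ps = 425/7 + (1/7)·640.75 = 152.25.
The subsidy expands output by 640.75 − 625 = 15.75 past the efficient level; on those units the gap between marginal cost and willingness to pay runs from 0 up to 4.
DWL = ½ × 4 × 15.75 = 31.5.

Deadweight loss = €31.5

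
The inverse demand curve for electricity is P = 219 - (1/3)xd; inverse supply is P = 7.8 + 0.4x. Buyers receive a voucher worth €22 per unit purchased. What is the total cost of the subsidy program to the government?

Government cost = €6996

Pre-subsidy: 219 - (1/3)x = 7.8 + 0.4x gives x* = 288 and P* = 123.
With the rebate, buyers effectively pay Pb = Ps − 22, where Ps is the price sellers receive.
On the curves, Pb = 219 - (1/3)x and Ps = 7.8 + 0.4x; the wedge Ps − Pb = 22 gives 7.8 + 0.4x − (219 - (1/3)x) = 22, so x' = 318.
Then Pb = 219 − (1/3)·318 = 113 and Ps = 7.8 + 0.4·318 = 135.
Government outlay = subsidy × quantity = 22 × 318 = 6996.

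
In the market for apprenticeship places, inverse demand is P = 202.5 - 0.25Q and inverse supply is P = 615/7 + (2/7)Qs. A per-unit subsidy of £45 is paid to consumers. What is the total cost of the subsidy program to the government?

Government cost = £13410

Pre-subsidy: 202.5 - 0.25Q = 615/7 + (2/7)Q gives Q* = 214 and P* = 149.
With the rebate, buyers effectively pay Pb = Ps − 45, where Ps is the price sellers receive.
On the curves, Pb = 202.5 - 0.25Q and Ps = 615/7 + (2/7)Q; the wedge Ps − Pb = 45 gives 615/7 + (2/7)Q − (202.5 - 0.25Q) = 45, so Q' = 298.
Then Pb = 202.5 − 0.25·298 = 128 and Ps = 615/7 + (2/7)·298 = 173.
Government outlay = subsidy × quantity = 45 × 298 = 13410.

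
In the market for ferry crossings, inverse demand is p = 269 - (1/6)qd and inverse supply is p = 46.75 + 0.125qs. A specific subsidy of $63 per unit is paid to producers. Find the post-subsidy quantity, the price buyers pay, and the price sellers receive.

Pre-subsidy: 269 - (1/6)q = 46.75 + 0.125q gives q* = 762 and p* = 142.
With the subsidy, sellers receive ps = pb + 63 for each unit, where pb is the price buyers pay.
On the curves, pb = 269 - (1/6)q and ps = 46.75 + 0.125q; the wedge ps − pb = 63 gives 46.75 + 0.125q − (269 - (1/6)q) = 63, so q' = 978.
Then pb = 269 − (1/6)·978 = 106 and ps = 46.75 + 0.125·978 = 169.

q' = 978; buyers pay $106; sellers receive $169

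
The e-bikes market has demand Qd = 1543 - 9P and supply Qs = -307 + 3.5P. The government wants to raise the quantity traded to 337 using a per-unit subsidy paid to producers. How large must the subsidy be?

At Q = 337, invert demand for the buyer price: Pb = (1543 − 337)/9 = 134; invert supply for the seller price: Ps = (337 − (-307))/3.5 = 184.
The subsidy must fill the gap: s = Ps − Pb = 184 − 134 = 50.

Required subsidy s = 50 per unit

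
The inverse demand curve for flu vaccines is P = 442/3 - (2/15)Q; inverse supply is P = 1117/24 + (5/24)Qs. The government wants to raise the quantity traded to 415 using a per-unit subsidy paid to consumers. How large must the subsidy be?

At Q = 415, from the demand curve buyers pay Pb = 442/3 − (2/15)·415 = 92; from the supply curve sellers need Ps = 1117/24 + (5/24)·415 = 133.
The subsidy must fill the gap: s = Ps − Pb = 133 − 92 = 41.

Required subsidy s = 41 per unit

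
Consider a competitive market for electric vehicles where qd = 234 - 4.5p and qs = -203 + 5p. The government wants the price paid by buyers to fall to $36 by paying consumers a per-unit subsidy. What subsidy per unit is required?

At a buyer price of 36, quantity demanded is 234 − 4.5·36 = 72.
Sellers supply 72 only when they receive ps with -203 + 5·ps = 72, i.e. ps = 55.
s = ps − pb = 55 − 36 = 19.

Required subsidy s = $19 per unit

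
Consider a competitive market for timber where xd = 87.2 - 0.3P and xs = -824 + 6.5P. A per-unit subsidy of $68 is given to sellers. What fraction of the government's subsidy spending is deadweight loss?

DWL / government spending = 39/266

Pre-subsidy: 87.2 - 0.3P = -824 + 6.5P gives P* = 134, x* = 47.
With the subsidy, sellers receive Ps = Pb + 68 for each unit, where Pb is the price buyers pay.
Supply in terms of Pb becomes xs = -824 + 6.5(Pb + 68) = -382 + 6.5Pb. Setting this equal to demand: 87.2 - 0.3Pb = -382 + 6.5Pb, so Pb = 69.
Sellers receive Ps = 69 + 68 = 137; x' = 87.2 − 0.3·69 = 66.5.
ΔCS = ½(47 + 66.5)(134 − 69) = 3688.75; ΔPS = ½(47 + 66.5)(137 − 134) = 170.25.
Government spending = 68 × 66.5 = 4522.
DWL = ½ × 68 × (66.5 − 47) = 663; fraction = 663 / 4522 = 39/266.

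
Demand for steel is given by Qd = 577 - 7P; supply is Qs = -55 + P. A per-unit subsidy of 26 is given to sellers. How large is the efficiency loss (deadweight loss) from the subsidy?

Deadweight loss = 295.75

Pre-subsidy: 577 - 7P = -55 + P gives P* = 79, Q* = 24.
With the subsidy, sellers receive Ps = Pb + 26 for each unit, where Pb is the price buyers pay.
Supply in terms of Pb becomes Qs = -55 + 1(Pb + 26) = -29 + Pb. Setting this equal to demand: 577 - 7Pb = -29 + Pb, so Pb = 75.75.
Sellers receive Ps = 75.75 + 26 = 101.75; Q' = 577 − 7·75.75 = 46.75.
The subsidy expands output by 46.75 − 24 = 22.75 past the efficient level; on those units the gap between marginal cost and willingness to pay runs from 0 up to 26.
DWL = ½ × 26 × 22.75 = 295.75.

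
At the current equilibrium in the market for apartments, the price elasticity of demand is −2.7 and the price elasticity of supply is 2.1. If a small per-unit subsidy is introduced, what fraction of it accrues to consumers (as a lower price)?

Consumer share = 0.4375

For a small subsidy around the equilibrium, the benefit split depends on the relative slopes, which at a point are proportional to the elasticities.
Buyer share = εs/(εs + |εd|) = 2.1/(2.1 + 2.7) = 0.4375; seller share = |εd|/(εs + |εd|) = 0.5625.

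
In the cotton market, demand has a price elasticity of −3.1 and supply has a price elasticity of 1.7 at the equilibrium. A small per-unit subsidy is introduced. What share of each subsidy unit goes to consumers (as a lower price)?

For a small subsidy around the equilibrium, the benefit split depends on the relative slopes, which at a point are proportional to the elasticities.
Buyer share = εs/(εs + |εd|) = 1.7/(1.7 + 3.1) = 17/48; seller share = |εd|/(εs + |εd|) = 31/48.

Consumer share = 17/48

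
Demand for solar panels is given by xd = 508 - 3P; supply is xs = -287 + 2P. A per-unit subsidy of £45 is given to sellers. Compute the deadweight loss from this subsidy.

Deadweight loss = £1215

Pre-subsidy: 508 - 3P = -287 + 2P gives P* = 159, x* = 31.
With the subsidy, sellers receive Ps = Pb + 45 for each unit, where Pb is the price buyers pay.
Supply in terms of Pb becomes xs = -287 + 2(Pb + 45) = -197 + 2Pb. Setting this equal to demand: 508 - 3Pb = -197 + 2Pb, so Pb = 141.
Sellers receive Ps = 141 + 45 = 186; x' = 508 − 3·141 = 85.
The subsidy expands output by 85 − 31 = 54 past the efficient level; on those units the gap between marginal cost and willingness to pay runs from 0 up to 45.
DWL = ½ × 45 × 54 = 1215.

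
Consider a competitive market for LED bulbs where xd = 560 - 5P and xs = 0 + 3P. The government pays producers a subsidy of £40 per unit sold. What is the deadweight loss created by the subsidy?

Pre-subsidy: 560 - 5P = 0 + 3P gives P* = 70, x* = 210.
With the subsidy, sellers receive Ps = Pb + 40 for each unit, where Pb is the price buyers pay.
Supply in terms of Pb becomes xs = 0 + 3(Pb + 40) = 120 + 3Pb. Setting this equal to demand: 560 - 5Pb = 120 + 3Pb, so Pb = 55.
Sellers receive Ps = 55 + 40 = 95; x' = 560 − 5·55 = 285.
The subsidy expands output by 285 − 210 = 75 past the efficient level; on those units the gap between marginal cost and willingness to pay runs from 0 up to 40.
DWL = ½ × 40 × 75 = 1500.

Deadweight loss = £1500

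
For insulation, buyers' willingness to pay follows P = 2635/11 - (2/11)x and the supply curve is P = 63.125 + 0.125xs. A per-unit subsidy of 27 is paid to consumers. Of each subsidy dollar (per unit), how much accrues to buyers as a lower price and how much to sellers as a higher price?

Pre-subsidy: 2635/11 - (2/11)x = 63.125 + 0.125x gives x* = 575 and P* = 135.
With the rebate, buyers effectively pay Pb = Ps − 27, where Ps is the price sellers receive.
On the curves, Pb = 2635/11 - (2/11)x and Ps = 63.125 + 0.125x; the wedge Ps − Pb = 27 gives 63.125 + 0.125x − (2635/11 - (2/11)x) = 27, so x' = 663.
Then Pb = 2635/11 − (2/11)·663 = 119 and Ps = 63.125 + 0.125·663 = 146.
Buyers' price falls by P* − Pb = 135 − 119 = 16; sellers' price rises by Ps − P* = 146 − 135 = 11.

Buyers gain 16 per unit; sellers gain 11 per unit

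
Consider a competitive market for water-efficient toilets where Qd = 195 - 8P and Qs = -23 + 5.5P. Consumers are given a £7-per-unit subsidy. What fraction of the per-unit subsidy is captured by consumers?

Consumer share = 11/27

Pre-subsidy: 195 - 8P = -23 + 5.5P gives P* = 436/27, Q* = 1777/27.
With the rebate, buyers effectively pay Pb = Ps − 7, where Ps is the price sellers receive.
Demand in terms of Ps becomes Qd = 195 − 8(Ps − 7) = 251 - 8Ps. Setting this equal to supply: 251 - 8Ps = -23 + 5.5Ps, so Ps = 548/27.
Buyers pay Pb = 548/27 − 7 = 359/27; Q' = -23 + 5.5·(548/27) = 2393/27.
Buyers' price falls by P* − Pb = 436/27 − 359/27 = 77/27; sellers' price rises by Ps − P* = 548/27 − 436/27 = 112/27.
So consumers capture (77/27)/7 = 11/27 of each unit of subsidy.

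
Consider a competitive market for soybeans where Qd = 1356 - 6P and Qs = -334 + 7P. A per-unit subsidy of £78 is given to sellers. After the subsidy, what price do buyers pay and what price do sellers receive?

Pre-subsidy: 1356 - 6P = -334 + 7P gives P* = 130, Q* = 576.
With the subsidy, sellers receive Ps = Pb + 78 for each unit, where Pb is the price buyers pay.
Supply in terms of Pb becomes Qs = -334 + 7(Pb + 78) = 212 + 7Pb. Setting this equal to demand: 1356 - 6Pb = 212 + 7Pb, so Pb = 88.
Sellers receive Ps = 88 + 78 = 166; Q' = 1356 − 6·88 = 828.

Buyers pay £88; sellers receive £166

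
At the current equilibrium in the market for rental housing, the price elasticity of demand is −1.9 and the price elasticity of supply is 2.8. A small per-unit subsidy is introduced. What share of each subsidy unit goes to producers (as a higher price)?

Producer share = 19/47

For a small subsidy around the equilibrium, the benefit split depends on the relative slopes, which at a point are proportional to the elasticities.
Buyer share = εs/(εs + |εd|) = 2.8/(2.8 + 1.9) = 28/47; seller share = |εd|/(εs + |εd|) = 19/47.
So producers capture 19/47 of the subsidy.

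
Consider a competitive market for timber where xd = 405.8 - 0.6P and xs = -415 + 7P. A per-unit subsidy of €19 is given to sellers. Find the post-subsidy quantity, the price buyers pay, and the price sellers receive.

Pre-subsidy: 405.8 - 0.6P = -415 + 7P gives P* = 108, x* = 341.
With the subsidy, sellers receive Ps = Pb + 19 for each unit, where Pb is the price buyers pay.
Supply in terms of Pb becomes xs = -415 + 7(Pb + 19) = -282 + 7Pb. Setting this equal to demand: 405.8 - 0.6Pb = -282 + 7Pb, so Pb = 90.5.
Sellers receive Ps = 90.5 + 19 = 109.5; x' = 405.8 − 0.6·90.5 = 351.5.

x' = 351.5; buyers pay €90.5; sellers receive €109.5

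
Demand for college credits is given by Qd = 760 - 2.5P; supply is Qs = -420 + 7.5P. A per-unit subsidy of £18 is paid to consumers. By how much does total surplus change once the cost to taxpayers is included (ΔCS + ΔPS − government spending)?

Pre-subsidy: 760 - 2.5P = -420 + 7.5P gives P* = 118, Q* = 465.
With the rebate, buyers effectively pay Pb = Ps − 18, where Ps is the price sellers receive.
Demand in terms of Ps becomes Qd = 760 − 2.5(Ps − 18) = 805 - 2.5Ps. Setting this equal to supply: 805 - 2.5Ps = -420 + 7.5Ps, so Ps = 122.5.
Buyers pay Pb = 122.5 − 18 = 104.5; Q' = -420 + 7.5·122.5 = 498.75.
ΔCS = ½(465 + 498.75)(118 − 104.5) = 6505.3125; ΔPS = ½(465 + 498.75)(122.5 − 118) = 2168.4375.
Government spending = 18 × 498.75 = 8977.5.
Net change = 6505.3125 + 2168.4375 − 8977.5 = -303.75. The loss equals the DWL triangle ½·18·33.75.

Net change in total surplus = -£303.75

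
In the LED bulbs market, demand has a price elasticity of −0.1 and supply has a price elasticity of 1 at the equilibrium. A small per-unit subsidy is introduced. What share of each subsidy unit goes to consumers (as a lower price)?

For a small subsidy around the equilibrium, the benefit split depends on the relative slopes, which at a point are proportional to the elasticities.
Buyer share = εs/(εs + |εd|) = 1/(1 + 0.1) = 10/11; seller share = |εd|/(εs + |εd|) = 1/11.

Consumer share = 10/11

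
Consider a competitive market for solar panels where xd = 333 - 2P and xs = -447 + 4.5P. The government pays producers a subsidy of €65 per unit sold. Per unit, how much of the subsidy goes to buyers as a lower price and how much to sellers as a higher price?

Buyers gain €45 per unit; sellers gain €20 per unit

Pre-subsidy: 333 - 2P = -447 + 4.5P gives P* = 120, x* = 93.
With the subsidy, sellers receive Ps = Pb + 65 for each unit, where Pb is the price buyers pay.
Supply in terms of Pb becomes xs = -447 + 4.5(Pb + 65) = -154.5 + 4.5Pb. Setting this equal to demand: 333 - 2Pb = -154.5 + 4.5Pb, so Pb = 75.
Sellers receive Ps = 75 + 65 = 140; x' = 333 − 2·75 = 183.
Buyers' price falls by P* − Pb = 120 − 75 = 45; sellers' price rises by Ps − P* = 140 − 120 = 20.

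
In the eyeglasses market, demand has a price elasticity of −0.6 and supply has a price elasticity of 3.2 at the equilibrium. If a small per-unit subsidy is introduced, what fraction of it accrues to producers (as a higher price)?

Producer share = 3/19

For a small subsidy around the equilibrium, the benefit split depends on the relative slopes, which at a point are proportional to the elasticities.
Buyer share = εs/(εs + |εd|) = 3.2/(3.2 + 0.6) = 16/19; seller share = |εd|/(εs + |εd|) = 3/19.
So producers capture 3/19 of the subsidy.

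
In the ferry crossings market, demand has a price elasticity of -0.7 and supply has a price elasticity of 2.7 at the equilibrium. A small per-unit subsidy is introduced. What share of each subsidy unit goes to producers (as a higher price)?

Producer share = 7/34

For a small subsidy around the equilibrium, the benefit split depends on the relative slopes, which at a point are proportional to the elasticities.
Buyer share = εs/(εs + |εd|) = 2.7/(2.7 + 0.7) = 27/34; seller share = |εd|/(εs + |εd|) = 7/34.
So producers capture 7/34 of the subsidy.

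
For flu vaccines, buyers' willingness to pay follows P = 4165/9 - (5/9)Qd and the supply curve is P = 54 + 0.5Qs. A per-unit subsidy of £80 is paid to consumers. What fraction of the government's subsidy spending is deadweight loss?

Pre-subsidy: 4165/9 - (5/9)Q = 54 + 0.5Q gives Q* = 7358/19 and P* = 4705/19.
With the rebate, buyers effectively pay Pb = Ps − 80, where Ps is the price sellers receive.
On the curves, Pb = 4165/9 - (5/9)Q and Ps = 54 + 0.5Q; the wedge Ps − Pb = 80 gives 54 + 0.5Q − (4165/9 - (5/9)Q) = 80, so Q' = 8798/19.
Then Pb = 4165/9 − (5/9)·(8798/19) = 3905/19 and Ps = 54 + 0.5·(8798/19) = 5425/19.
ΔCS = ½(7358/19 + 8798/19)(4705/19 − 3905/19) = 6462400/361; ΔPS = ½(7358/19 + 8798/19)(5425/19 − 4705/19) = 5816160/361.
Government spending = 80 × 8798/19 = 703840/19.
DWL = ½ × 80 × (8798/19 − 7358/19) = 57600/19; fraction = (57600/19) / (703840/19) = 360/4399.

DWL / government spending = 360/4399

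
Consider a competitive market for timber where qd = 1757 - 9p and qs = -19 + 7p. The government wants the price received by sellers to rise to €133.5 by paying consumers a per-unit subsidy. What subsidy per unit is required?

Required subsidy s = €40 per unit

At a seller price of 133.5, quantity supplied is -19 + 7·133.5 = 915.5.
Buyers absorb 915.5 only when they pay pb with 1757 − 9·pb = 915.5, i.e. pb = 93.5.
s = ps − pb = 133.5 − 93.5 = 40.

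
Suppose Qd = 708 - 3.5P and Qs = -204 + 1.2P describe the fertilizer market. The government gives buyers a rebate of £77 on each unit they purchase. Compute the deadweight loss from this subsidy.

Pre-subsidy: 708 - 3.5P = -204 + 1.2P gives P* = 9120/47, Q* = 1356/47.
With the rebate, buyers effectively pay Pb = Ps − 77, where Ps is the price sellers receive.
Demand in terms of Ps becomes Qd = 708 − 3.5(Ps − 77) = 977.5 - 3.5Ps. Setting this equal to supply: 977.5 - 3.5Ps = -204 + 1.2Ps, so Ps = 11815/47.
Buyers pay Pb = 11815/47 − 77 = 8196/47; Q' = -204 + 1.2·(11815/47) = 4590/47.
The subsidy expands output by 4590/47 − 1356/47 = 3234/47 past the efficient level; on those units the gap between marginal cost and willingness to pay runs from 0 up to 77.
DWL = ½ × 77 × 3234/47 = 124509/47.

Deadweight loss = 124509/47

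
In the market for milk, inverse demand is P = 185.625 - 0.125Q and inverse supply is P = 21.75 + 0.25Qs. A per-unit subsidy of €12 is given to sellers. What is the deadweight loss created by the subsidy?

Pre-subsidy: 185.625 - 0.125Q = 21.75 + 0.25Q gives Q* = 437 and P* = 131.
With the subsidy, sellers receive Ps = Pb + 12 for each unit, where Pb is the price buyers pay.
On the curves, Pb = 185.625 - 0.125Q and Ps = 21.75 + 0.25Q; the wedge Ps − Pb = 12 gives 21.75 + 0.25Q − (185.625 - 0.125Q) = 12, so Q' = 469.
Then Pb = 185.625 − 0.125·469 = 127 and Ps = 21.75 + 0.25·469 = 139.
The subsidy expands output by 469 − 437 = 32 past the efficient level; on those units the gap between marginal cost and willingness to pay runs from 0 up to 12.
DWL = ½ × 12 × 32 = 192.

Deadweight loss = €192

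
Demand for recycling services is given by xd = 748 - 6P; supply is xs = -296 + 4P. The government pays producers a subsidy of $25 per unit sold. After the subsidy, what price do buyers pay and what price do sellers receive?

Buyers pay $94.4; sellers receive $119.4

Pre-subsidy: 748 - 6P = -296 + 4P gives P* = 104.4, x* = 121.6.
With the subsidy, sellers receive Ps = Pb + 25 for each unit, where Pb is the price buyers pay.
Supply in terms of Pb becomes xs = -296 + 4(Pb + 25) = -196 + 4Pb. Setting this equal to demand: 748 - 6Pb = -196 + 4Pb, so Pb = 94.4.
Sellers receive Ps = 94.4 + 25 = 119.4; x' = 748 − 6·94.4 = 181.6.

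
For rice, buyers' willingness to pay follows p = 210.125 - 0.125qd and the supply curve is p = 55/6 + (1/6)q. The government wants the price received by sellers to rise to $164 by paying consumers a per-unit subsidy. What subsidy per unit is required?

Required subsidy s = $70 per unit

At a seller price of 164, quantity supplied is -55 + 6·164 = 929.
Buyers absorb 929 only when they pay pb = 210.125 − 0.125·929 = 94.
s = ps − pb = 164 − 94 = 70.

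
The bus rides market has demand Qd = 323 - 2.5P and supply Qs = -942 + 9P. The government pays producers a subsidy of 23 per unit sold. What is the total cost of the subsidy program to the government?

Government cost = 2139

Pre-subsidy: 323 - 2.5P = -942 + 9P gives P* = 110, Q* = 48.
With the subsidy, sellers receive Ps = Pb + 23 for each unit, where Pb is the price buyers pay.
Supply in terms of Pb becomes Qs = -942 + 9(Pb + 23) = -735 + 9Pb. Setting this equal to demand: 323 - 2.5Pb = -735 + 9Pb, so Pb = 92.
Sellers receive Ps = 92 + 23 = 115; Q' = 323 − 2.5·92 = 93.
Government outlay = subsidy × quantity = 23 × 93 = 2139.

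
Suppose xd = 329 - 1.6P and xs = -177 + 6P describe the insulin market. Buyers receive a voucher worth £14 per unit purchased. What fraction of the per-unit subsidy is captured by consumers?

Consumer share = 15/19

Pre-subsidy: 329 - 1.6P = -177 + 6P gives P* = 1265/19, x* = 4227/19.
With the rebate, buyers effectively pay Pb = Ps − 14, where Ps is the price sellers receive.
Demand in terms of Ps becomes xd = 329 − 1.6(Ps − 14) = 351.4 - 1.6Ps. Setting this equal to supply: 351.4 - 1.6Ps = -177 + 6Ps, so Ps = 1321/19.
Buyers pay Pb = 1321/19 − 14 = 1055/19; x' = -177 + 6·(1321/19) = 4563/19.
Buyers' price falls by P* − Pb = 1265/19 − 1055/19 = 210/19; sellers' price rises by Ps − P* = 1321/19 − 1265/19 = 56/19.
So consumers capture (210/19)/14 = 15/19 of each unit of subsidy.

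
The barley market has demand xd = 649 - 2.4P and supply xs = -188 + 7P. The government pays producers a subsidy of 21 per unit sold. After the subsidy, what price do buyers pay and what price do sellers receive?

Buyers pay 3450/47; sellers receive 4437/47

Pre-subsidy: 649 - 2.4P = -188 + 7P gives P* = 4185/47, x* = 20459/47.
With the subsidy, sellers receive Ps = Pb + 21 for each unit, where Pb is the price buyers pay.
Supply in terms of Pb becomes xs = -188 + 7(Pb + 21) = -41 + 7Pb. Setting this equal to demand: 649 - 2.4Pb = -41 + 7Pb, so Pb = 3450/47.
Sellers receive Ps = 3450/47 + 21 = 4437/47; x' = 649 − 2.4·(3450/47) = 22223/47.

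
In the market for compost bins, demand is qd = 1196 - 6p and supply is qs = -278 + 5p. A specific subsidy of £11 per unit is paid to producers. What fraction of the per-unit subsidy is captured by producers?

Pre-subsidy: 1196 - 6p = -278 + 5p gives p* = 134, q* = 392.
With the subsidy, sellers receive ps = pb + 11 for each unit, where pb is the price buyers pay.
Supply in terms of pb becomes qs = -278 + 5(pb + 11) = -223 + 5pb. Setting this equal to demand: 1196 - 6pb = -223 + 5pb, so pb = 129.
Sellers receive ps = 129 + 11 = 140; q' = 1196 − 6·129 = 422.
Buyers' price falls by p* − pb = 134 − 129 = 5; sellers' price rises by ps − p* = 140 − 134 = 6.
So producers capture 6/11 = 6/11 of each unit of subsidy.

Producer share = 6/11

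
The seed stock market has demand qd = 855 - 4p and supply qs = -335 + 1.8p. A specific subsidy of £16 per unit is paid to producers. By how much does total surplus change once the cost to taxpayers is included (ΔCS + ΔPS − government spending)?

Pre-subsidy: 855 - 4p = -335 + 1.8p gives p* = 5950/29, q* = 995/29.
With the subsidy, sellers receive ps = pb + 16 for each unit, where pb is the price buyers pay.
Supply in terms of pb becomes qs = -335 + 1.8(pb + 16) = -306.2 + 1.8pb. Setting this equal to demand: 855 - 4pb = -306.2 + 1.8pb, so pb = 5806/29.
Sellers receive ps = 5806/29 + 16 = 6270/29; q' = 855 − 4·(5806/29) = 1571/29.
ΔCS = ½(995/29 + 1571/29)(5950/29 − 5806/29) = 184752/841; ΔPS = ½(995/29 + 1571/29)(6270/29 − 5950/29) = 410560/841.
Government spending = 16 × 1571/29 = 25136/29.
Net change = 184752/841 + 410560/841 − 25136/29 = -4608/29. The loss equals the DWL triangle ½·16·576/29.

Net change in total surplus = -4608/29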